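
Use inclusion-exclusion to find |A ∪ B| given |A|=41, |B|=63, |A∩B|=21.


|A ∪ B| = |A| + |B| - |A ∩ B|
= 41 + 63 - 21
= 83

|A ∪ B| = 83


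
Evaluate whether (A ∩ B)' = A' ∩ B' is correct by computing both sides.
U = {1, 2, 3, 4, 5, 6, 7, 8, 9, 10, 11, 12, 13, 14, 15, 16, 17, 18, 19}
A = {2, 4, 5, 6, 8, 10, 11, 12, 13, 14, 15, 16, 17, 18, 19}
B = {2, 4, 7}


LHS: A ∩ B = {2, 4}
(A ∩ B)' = U \ (A ∩ B) = {1, 3, 5, 6, 7, 8, 9, 10, 11, 12, 13, 14, 15, 16, 17, 18, 19}
A' = {1, 3, 7, 9}, B' = {1, 3, 5, 6, 8, 9, 10, 11, 12, 13, 14, 15, 16, 17, 18, 19}
Claimed RHS: A' ∩ B' = {1, 3, 9}
Identity is INVALID: LHS = {1, 3, 5, 6, 7, 8, 9, 10, 11, 12, 13, 14, 15, 16, 17, 18, 19} but the RHS claimed here equals {1, 3, 9}. The correct form is (A ∩ B)' = A' ∪ B'.

Identity is invalid: (A ∩ B)' = {1, 3, 5, 6, 7, 8, 9, 10, 11, 12, 13, 14, 15, 16, 17, 18, 19} but A' ∩ B' = {1, 3, 9}. The correct De Morgan law is (A ∩ B)' = A' ∪ B'.


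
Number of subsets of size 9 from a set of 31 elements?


C(n,k) = n! / (k!(n-k)!)
C(31,9) = 31! / (9!22!)
= 20160075

C(31,9) = 20160075


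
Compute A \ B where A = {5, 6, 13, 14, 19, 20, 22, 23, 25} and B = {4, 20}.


A \ B = elements in A but not in B
A = {5, 6, 13, 14, 19, 20, 22, 23, 25}
B = {4, 20}
Remove from A any elements in B
A \ B = {5, 6, 13, 14, 19, 22, 23, 25}

A \ B = {5, 6, 13, 14, 19, 22, 23, 25}


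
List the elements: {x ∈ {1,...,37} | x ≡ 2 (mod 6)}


Checking each candidate:
Condition: x in {1,...,37} with x ≡ 2 (mod 6)
Result = {2, 8, 14, 20, 26, 32}

{2, 8, 14, 20, 26, 32}


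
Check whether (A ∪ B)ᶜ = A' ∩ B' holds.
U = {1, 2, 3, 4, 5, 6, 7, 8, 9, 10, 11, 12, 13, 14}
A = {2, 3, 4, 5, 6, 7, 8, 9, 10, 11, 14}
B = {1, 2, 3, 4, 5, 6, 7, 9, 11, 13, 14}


LHS: A ∪ B = {1, 2, 3, 4, 5, 6, 7, 8, 9, 10, 11, 13, 14}
(A ∪ B)' = U \ (A ∪ B) = {12}
A' = {1, 12, 13}, B' = {8, 10, 12}
Claimed RHS: A' ∩ B' = {12}
Identity is VALID: LHS = RHS = {12} ✓

Identity is valid. (A ∪ B)' = A' ∩ B' = {12}


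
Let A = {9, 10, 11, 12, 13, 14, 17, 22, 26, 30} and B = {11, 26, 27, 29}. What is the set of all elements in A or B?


A ∪ B = all elements in A or B (or both)
A = {9, 10, 11, 12, 13, 14, 17, 22, 26, 30}
B = {11, 26, 27, 29}
A ∪ B = {9, 10, 11, 12, 13, 14, 17, 22, 26, 27, 29, 30}

A ∪ B = {9, 10, 11, 12, 13, 14, 17, 22, 26, 27, 29, 30}


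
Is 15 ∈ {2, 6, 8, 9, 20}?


A = {2, 6, 8, 9, 20}
Checking if 15 is in A
15 is not in A → False

15 ∉ A


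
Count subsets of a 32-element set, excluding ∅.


Total subsets = 2^n = 2^32 = 4294967296
Non-empty subsets exclude the empty set: 2^n - 1
= 4294967296 - 1
= 4294967295

Number of non-empty subsets = 4294967295


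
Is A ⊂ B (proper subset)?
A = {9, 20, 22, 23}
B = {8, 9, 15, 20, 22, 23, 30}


A ⊂ B requires: A ⊆ B AND A ≠ B.
A ⊆ B? Yes
A = B? No
A ⊂ B: Yes (A is a proper subset of B)

Yes, A ⊂ B


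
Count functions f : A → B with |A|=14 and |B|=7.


Each of |A| = 14 inputs maps to any of |B| = 7 outputs.
# functions = |B|^|A| = 7^14
= 678223072849

Number of functions = 678223072849


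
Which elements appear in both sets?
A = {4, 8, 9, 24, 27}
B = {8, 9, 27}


A ∩ B = elements in both A and B
A = {4, 8, 9, 24, 27}
B = {8, 9, 27}
A ∩ B = {8, 9, 27}

A ∩ B = {8, 9, 27}


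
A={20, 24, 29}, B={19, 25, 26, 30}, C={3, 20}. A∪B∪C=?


A ∪ B = {19, 20, 24, 25, 26, 29, 30}
(A ∪ B) ∪ C = {3, 19, 20, 24, 25, 26, 29, 30}

A ∪ B ∪ C = {3, 19, 20, 24, 25, 26, 29, 30}


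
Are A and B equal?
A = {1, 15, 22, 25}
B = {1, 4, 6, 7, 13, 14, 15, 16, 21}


Two sets are equal iff they have exactly the same elements.
A = {1, 15, 22, 25}
B = {1, 4, 6, 7, 13, 14, 15, 16, 21}
Differences: {4, 6, 7, 13, 14, 16, 21, 22, 25}
A ≠ B

No, A ≠ B


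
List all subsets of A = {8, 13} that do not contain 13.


A subset of A that omits 13 is a subset of A \ {13}, so there are 2^(n-1) = 2^1 = 2 of them.
Subsets excluding 13: ∅, {8}

Subsets excluding 13 (2 total): ∅, {8}


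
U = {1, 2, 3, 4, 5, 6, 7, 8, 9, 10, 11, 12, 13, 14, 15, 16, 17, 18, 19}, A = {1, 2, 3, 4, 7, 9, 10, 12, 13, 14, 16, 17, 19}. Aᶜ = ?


Aᶜ = U \ A = elements in U but not in A
U = {1, 2, 3, 4, 5, 6, 7, 8, 9, 10, 11, 12, 13, 14, 15, 16, 17, 18, 19}
A = {1, 2, 3, 4, 7, 9, 10, 12, 13, 14, 16, 17, 19}
Aᶜ = {5, 6, 8, 11, 15, 18}

Aᶜ = {5, 6, 8, 11, 15, 18}


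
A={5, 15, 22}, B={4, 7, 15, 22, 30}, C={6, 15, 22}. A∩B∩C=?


A ∩ B = {15, 22}
(A ∩ B) ∩ C = {15, 22}

A ∩ B ∩ C = {15, 22}


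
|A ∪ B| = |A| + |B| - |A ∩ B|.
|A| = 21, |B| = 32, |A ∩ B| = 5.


|A ∪ B| = |A| + |B| - |A ∩ B|
= 21 + 32 - 5
= 48

|A ∪ B| = 48


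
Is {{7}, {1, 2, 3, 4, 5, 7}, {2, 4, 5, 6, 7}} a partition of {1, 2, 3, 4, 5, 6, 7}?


A partition requires: (1) non-empty parts, (2) pairwise disjoint, (3) union = U
Parts: {7}, {1, 2, 3, 4, 5, 7}, {2, 4, 5, 6, 7}
Union of parts: {1, 2, 3, 4, 5, 6, 7}
U = {1, 2, 3, 4, 5, 6, 7}
All non-empty? True
Pairwise disjoint? False
Covers U? True

No, not a valid partition


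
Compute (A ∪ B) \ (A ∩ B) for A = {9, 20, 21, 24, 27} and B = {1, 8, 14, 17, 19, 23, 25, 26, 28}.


A △ B = (A \ B) ∪ (B \ A) = elements in exactly one of A or B
A \ B = {9, 20, 21, 24, 27}
B \ A = {1, 8, 14, 17, 19, 23, 25, 26, 28}
A △ B = {1, 8, 9, 14, 17, 19, 20, 21, 23, 24, 25, 26, 27, 28}

A △ B = {1, 8, 9, 14, 17, 19, 20, 21, 23, 24, 25, 26, 27, 28}


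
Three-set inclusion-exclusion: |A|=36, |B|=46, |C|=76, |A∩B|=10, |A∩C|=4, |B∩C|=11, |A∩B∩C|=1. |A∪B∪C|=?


|A∪B∪C| = |A|+|B|+|C| - |A∩B|-|A∩C|-|B∩C| + |A∩B∩C|
= 36+46+76 - 10-4-11 + 1
= 158 - 25 + 1
= 134

|A ∪ B ∪ C| = 134


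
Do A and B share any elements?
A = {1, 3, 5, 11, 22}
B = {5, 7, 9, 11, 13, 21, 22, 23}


Disjoint means A ∩ B = ∅.
A ∩ B = {5, 11, 22}
A ∩ B ≠ ∅, so A and B are NOT disjoint.

Yes — A and B share the element(s) of A ∩ B = {5, 11, 22}, so they are not disjoint


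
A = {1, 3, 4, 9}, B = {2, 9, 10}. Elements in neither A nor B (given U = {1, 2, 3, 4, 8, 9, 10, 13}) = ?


A = {1, 3, 4, 9}
B = {2, 9, 10}
Region: in neither A nor B (given U = {1, 2, 3, 4, 8, 9, 10, 13})
Elements: {8, 13}

Elements in neither A nor B (given U = {1, 2, 3, 4, 8, 9, 10, 13}): {8, 13}


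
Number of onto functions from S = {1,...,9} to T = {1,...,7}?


n = |S| = 9, k = |T| = 7. Surjections via inclusion-exclusion:
S(n,k) = Σ(-1)^i × C(k,i) × (k-i)^n, i=0 to k
i=0: (-1)^0×C(7,0)×7^9 = 40353607
i=1: (-1)^1×C(7,1)×6^9 = -70543872
i=2: (-1)^2×C(7,2)×5^9 = 41015625
i=3: (-1)^3×C(7,3)×4^9 = -9175040
i=4: (-1)^4×C(7,4)×3^9 = 688905
i=5: (-1)^5×C(7,5)×2^9 = -10752
i=6: (-1)^6×C(7,6)×1^9 = 7
i=7: (-1)^7×C(7,7)×0^9 = 0
Total = 2328480

Number of surjections = 2328480


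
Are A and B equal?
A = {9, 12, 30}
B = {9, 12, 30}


Two sets are equal iff they have exactly the same elements.
A = {9, 12, 30}
B = {9, 12, 30}
Same elements → A = B

Yes, A = B


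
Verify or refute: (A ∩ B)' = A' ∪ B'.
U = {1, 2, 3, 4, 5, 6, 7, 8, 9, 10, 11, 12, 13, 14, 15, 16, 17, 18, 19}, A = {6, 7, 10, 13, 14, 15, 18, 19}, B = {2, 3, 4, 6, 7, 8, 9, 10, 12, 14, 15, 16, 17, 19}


LHS: A ∩ B = {6, 7, 10, 14, 15, 19}
(A ∩ B)' = U \ (A ∩ B) = {1, 2, 3, 4, 5, 8, 9, 11, 12, 13, 16, 17, 18}
A' = {1, 2, 3, 4, 5, 8, 9, 11, 12, 16, 17}, B' = {1, 5, 11, 13, 18}
Claimed RHS: A' ∪ B' = {1, 2, 3, 4, 5, 8, 9, 11, 12, 13, 16, 17, 18}
Identity is VALID: LHS = RHS = {1, 2, 3, 4, 5, 8, 9, 11, 12, 13, 16, 17, 18} ✓

Identity is valid. (A ∩ B)' = A' ∪ B' = {1, 2, 3, 4, 5, 8, 9, 11, 12, 13, 16, 17, 18}


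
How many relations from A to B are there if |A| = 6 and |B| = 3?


A relation from A to B is any subset of A × B.
|A × B| = 6 × 3 = 18
# relations = 2^|A × B| = 2^18 = 262144

Number of relations = 262144


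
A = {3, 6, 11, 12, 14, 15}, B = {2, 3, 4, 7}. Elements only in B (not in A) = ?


A = {3, 6, 11, 12, 14, 15}
B = {2, 3, 4, 7}
Region: only in B (not in A)
Elements: {2, 4, 7}

Elements only in B (not in A): {2, 4, 7}


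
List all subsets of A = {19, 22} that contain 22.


A subset of A contains 22 iff the remaining 1 elements form any subset of A \ {22}.
Count: 2^(n-1) = 2^1 = 2
Subsets containing 22: {22}, {19, 22}

Subsets containing 22 (2 total): {22}, {19, 22}


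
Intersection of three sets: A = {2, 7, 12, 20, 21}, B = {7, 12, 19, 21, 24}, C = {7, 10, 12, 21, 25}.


A ∩ B = {7, 12, 21}
(A ∩ B) ∩ C = {7, 12, 21}

A ∩ B ∩ C = {7, 12, 21}


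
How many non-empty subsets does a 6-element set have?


Total subsets = 2^n = 2^6 = 64
Non-empty subsets exclude the empty set: 2^n - 1
= 64 - 1
= 63

Number of non-empty subsets = 63


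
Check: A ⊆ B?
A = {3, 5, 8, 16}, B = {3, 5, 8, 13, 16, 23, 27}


A ⊆ B means every element of A is in B.
All elements of A are in B.
So A ⊆ B.

Yes, A ⊆ B


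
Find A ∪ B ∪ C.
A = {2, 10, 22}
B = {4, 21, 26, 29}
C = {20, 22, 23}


A ∪ B = {2, 4, 10, 21, 22, 26, 29}
(A ∪ B) ∪ C = {2, 4, 10, 20, 21, 22, 23, 26, 29}

A ∪ B ∪ C = {2, 4, 10, 20, 21, 22, 23, 26, 29}


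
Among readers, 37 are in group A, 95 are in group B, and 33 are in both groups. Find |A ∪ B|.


|A ∪ B| = |A| + |B| - |A ∩ B|
= 37 + 95 - 33
= 99

|A ∪ B| = 99


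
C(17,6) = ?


C(n,k) = n! / (k!(n-k)!)
C(17,6) = 17! / (6!11!)
= 12376

C(17,6) = 12376


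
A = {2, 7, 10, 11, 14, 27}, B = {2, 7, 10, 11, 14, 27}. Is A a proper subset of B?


A ⊂ B requires: A ⊆ B AND A ≠ B.
A ⊆ B? Yes
A = B? Yes
A = B, so A is not a PROPER subset.

No, A is not a proper subset of B


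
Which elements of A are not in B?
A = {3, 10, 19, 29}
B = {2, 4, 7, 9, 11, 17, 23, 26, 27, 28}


A \ B = elements in A but not in B
A = {3, 10, 19, 29}
B = {2, 4, 7, 9, 11, 17, 23, 26, 27, 28}
Remove from A any elements in B
A \ B = {3, 10, 19, 29}

A \ B = {3, 10, 19, 29}


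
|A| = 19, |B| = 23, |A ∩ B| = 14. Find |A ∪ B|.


|A ∪ B| = |A| + |B| - |A ∩ B|
= 19 + 23 - 14
= 28

|A ∪ B| = 28


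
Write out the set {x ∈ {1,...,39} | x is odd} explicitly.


Checking each candidate:
Condition: odd numbers in {1,...,39}
Result = {1, 3, 5, 7, 9, 11, 13, 15, 17, 19, 21, 23, 25, 27, 29, 31, 33, 35, 37, 39}

{1, 3, 5, 7, 9, 11, 13, 15, 17, 19, 21, 23, 25, 27, 29, 31, 33, 35, 37, 39}


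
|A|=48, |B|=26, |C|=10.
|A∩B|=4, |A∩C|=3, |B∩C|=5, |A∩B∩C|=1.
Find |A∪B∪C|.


|A∪B∪C| = |A|+|B|+|C| - |A∩B|-|A∩C|-|B∩C| + |A∩B∩C|
= 48+26+10 - 4-3-5 + 1
= 84 - 12 + 1
= 73

|A ∪ B ∪ C| = 73


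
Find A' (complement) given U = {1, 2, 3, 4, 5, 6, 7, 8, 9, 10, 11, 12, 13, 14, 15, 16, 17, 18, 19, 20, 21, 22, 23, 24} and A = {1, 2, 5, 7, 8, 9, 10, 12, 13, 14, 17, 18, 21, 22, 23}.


Aᶜ = U \ A = elements in U but not in A
U = {1, 2, 3, 4, 5, 6, 7, 8, 9, 10, 11, 12, 13, 14, 15, 16, 17, 18, 19, 20, 21, 22, 23, 24}
A = {1, 2, 5, 7, 8, 9, 10, 12, 13, 14, 17, 18, 21, 22, 23}
Aᶜ = {3, 4, 6, 11, 15, 16, 19, 20, 24}

Aᶜ = {3, 4, 6, 11, 15, 16, 19, 20, 24}


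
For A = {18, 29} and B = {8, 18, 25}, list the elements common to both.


A ∩ B = elements in both A and B
A = {18, 29}
B = {8, 18, 25}
A ∩ B = {18}

A ∩ B = {18}


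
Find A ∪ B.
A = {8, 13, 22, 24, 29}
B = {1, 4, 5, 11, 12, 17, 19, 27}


A ∪ B = all elements in A or B (or both)
A = {8, 13, 22, 24, 29}
B = {1, 4, 5, 11, 12, 17, 19, 27}
A ∪ B = {1, 4, 5, 8, 11, 12, 13, 17, 19, 22, 24, 27, 29}

A ∪ B = {1, 4, 5, 8, 11, 12, 13, 17, 19, 22, 24, 27, 29}


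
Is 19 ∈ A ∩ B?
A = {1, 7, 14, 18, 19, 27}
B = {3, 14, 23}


A = {1, 7, 14, 18, 19, 27}, B = {3, 14, 23}
A ∩ B = elements in both A and B
A ∩ B = {14}
Checking if 19 ∈ A ∩ B
19 is not in A ∩ B → False

19 ∉ A ∩ B


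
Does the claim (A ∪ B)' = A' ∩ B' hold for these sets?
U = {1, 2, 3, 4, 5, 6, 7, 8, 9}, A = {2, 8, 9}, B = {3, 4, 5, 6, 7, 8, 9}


LHS: A ∪ B = {2, 3, 4, 5, 6, 7, 8, 9}
(A ∪ B)' = U \ (A ∪ B) = {1}
A' = {1, 3, 4, 5, 6, 7}, B' = {1, 2}
Claimed RHS: A' ∩ B' = {1}
Identity is VALID: LHS = RHS = {1} ✓

Identity is valid. (A ∪ B)' = A' ∩ B' = {1}


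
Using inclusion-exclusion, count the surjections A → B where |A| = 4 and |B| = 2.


n = |A| = 4, k = |B| = 2. Surjections via inclusion-exclusion:
S(n,k) = Σ(-1)^i × C(k,i) × (k-i)^n, i=0 to k
i=0: (-1)^0×C(2,0)×2^4 = 16
i=1: (-1)^1×C(2,1)×1^4 = -2
i=2: (-1)^2×C(2,2)×0^4 = 0
Total = 14

Number of surjections = 14


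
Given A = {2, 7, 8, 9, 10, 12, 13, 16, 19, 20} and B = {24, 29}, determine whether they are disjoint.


Disjoint means A ∩ B = ∅.
A ∩ B = ∅
A ∩ B = ∅, so A and B are disjoint.

Yes, A and B are disjoint


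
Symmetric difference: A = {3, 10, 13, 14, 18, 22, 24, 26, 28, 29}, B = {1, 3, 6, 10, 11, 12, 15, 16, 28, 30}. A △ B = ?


A △ B = (A \ B) ∪ (B \ A) = elements in exactly one of A or B
A \ B = {13, 14, 18, 22, 24, 26, 29}
B \ A = {1, 6, 11, 12, 15, 16, 30}
A △ B = {1, 6, 11, 12, 13, 14, 15, 16, 18, 22, 24, 26, 29, 30}

A △ B = {1, 6, 11, 12, 13, 14, 15, 16, 18, 22, 24, 26, 29, 30}


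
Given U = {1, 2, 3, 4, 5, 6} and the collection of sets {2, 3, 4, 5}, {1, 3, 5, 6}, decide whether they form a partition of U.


A partition requires: (1) non-empty parts, (2) pairwise disjoint, (3) union = U
Parts: {2, 3, 4, 5}, {1, 3, 5, 6}
Union of parts: {1, 2, 3, 4, 5, 6}
U = {1, 2, 3, 4, 5, 6}
All non-empty? True
Pairwise disjoint? False
Covers U? True

No, not a valid partition


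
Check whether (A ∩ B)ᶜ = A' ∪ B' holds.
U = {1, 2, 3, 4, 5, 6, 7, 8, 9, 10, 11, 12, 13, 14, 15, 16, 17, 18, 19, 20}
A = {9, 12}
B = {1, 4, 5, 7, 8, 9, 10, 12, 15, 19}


LHS: A ∩ B = {9, 12}
(A ∩ B)' = U \ (A ∩ B) = {1, 2, 3, 4, 5, 6, 7, 8, 10, 11, 13, 14, 15, 16, 17, 18, 19, 20}
A' = {1, 2, 3, 4, 5, 6, 7, 8, 10, 11, 13, 14, 15, 16, 17, 18, 19, 20}, B' = {2, 3, 6, 11, 13, 14, 16, 17, 18, 20}
Claimed RHS: A' ∪ B' = {1, 2, 3, 4, 5, 6, 7, 8, 10, 11, 13, 14, 15, 16, 17, 18, 19, 20}
Identity is VALID: LHS = RHS = {1, 2, 3, 4, 5, 6, 7, 8, 10, 11, 13, 14, 15, 16, 17, 18, 19, 20} ✓

Identity is valid. (A ∩ B)' = A' ∪ B' = {1, 2, 3, 4, 5, 6, 7, 8, 10, 11, 13, 14, 15, 16, 17, 18, 19, 20}


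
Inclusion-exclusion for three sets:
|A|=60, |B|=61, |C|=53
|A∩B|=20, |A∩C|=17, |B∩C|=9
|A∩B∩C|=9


|A∪B∪C| = |A|+|B|+|C| - |A∩B|-|A∩C|-|B∩C| + |A∩B∩C|
= 60+61+53 - 20-17-9 + 9
= 174 - 46 + 9
= 137

|A ∪ B ∪ C| = 137


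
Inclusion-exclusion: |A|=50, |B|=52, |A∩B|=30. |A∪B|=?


|A ∪ B| = |A| + |B| - |A ∩ B|
= 50 + 52 - 30
= 72

|A ∪ B| = 72


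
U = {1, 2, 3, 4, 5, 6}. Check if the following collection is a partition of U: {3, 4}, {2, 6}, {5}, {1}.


A partition requires: (1) non-empty parts, (2) pairwise disjoint, (3) union = U
Parts: {3, 4}, {2, 6}, {5}, {1}
Union of parts: {1, 2, 3, 4, 5, 6}
U = {1, 2, 3, 4, 5, 6}
All non-empty? True
Pairwise disjoint? True
Covers U? True

Yes, valid partition


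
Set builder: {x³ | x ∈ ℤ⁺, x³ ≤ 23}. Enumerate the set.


Checking each candidate:
Condition: positive perfect cubes ≤ 23
Result = {1, 8}

{1, 8}


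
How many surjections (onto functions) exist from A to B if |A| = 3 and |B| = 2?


n = |A| = 3, k = |B| = 2. Surjections via inclusion-exclusion:
S(n,k) = Σ(-1)^i × C(k,i) × (k-i)^n, i=0 to k
i=0: (-1)^0×C(2,0)×2^3 = 8
i=1: (-1)^1×C(2,1)×1^3 = -2
i=2: (-1)^2×C(2,2)×0^3 = 0
Total = 6

Number of surjections = 6


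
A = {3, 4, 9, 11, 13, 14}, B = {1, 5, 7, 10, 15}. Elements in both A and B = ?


A = {3, 4, 9, 11, 13, 14}
B = {1, 5, 7, 10, 15}
Region: in both A and B
Elements: ∅

Elements in both A and B: ∅


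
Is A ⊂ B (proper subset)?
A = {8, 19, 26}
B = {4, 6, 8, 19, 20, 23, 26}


A ⊂ B requires: A ⊆ B AND A ≠ B.
A ⊆ B? Yes
A = B? No
A ⊂ B: Yes (A is a proper subset of B)

Yes, A ⊂ B


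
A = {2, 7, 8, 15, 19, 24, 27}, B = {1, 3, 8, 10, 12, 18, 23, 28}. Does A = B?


Two sets are equal iff they have exactly the same elements.
A = {2, 7, 8, 15, 19, 24, 27}
B = {1, 3, 8, 10, 12, 18, 23, 28}
Differences: {1, 2, 3, 7, 10, 12, 15, 18, 19, 23, 24, 27, 28}
A ≠ B

No, A ≠ B


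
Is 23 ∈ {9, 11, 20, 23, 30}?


A = {9, 11, 20, 23, 30}
Checking if 23 is in A
23 is in A → True

23 ∈ A


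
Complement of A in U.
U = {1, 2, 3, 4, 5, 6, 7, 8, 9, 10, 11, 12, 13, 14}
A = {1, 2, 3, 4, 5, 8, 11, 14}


Aᶜ = U \ A = elements in U but not in A
U = {1, 2, 3, 4, 5, 6, 7, 8, 9, 10, 11, 12, 13, 14}
A = {1, 2, 3, 4, 5, 8, 11, 14}
Aᶜ = {6, 7, 9, 10, 12, 13}

Aᶜ = {6, 7, 9, 10, 12, 13}


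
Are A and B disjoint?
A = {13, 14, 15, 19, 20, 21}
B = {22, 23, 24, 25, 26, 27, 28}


Disjoint means A ∩ B = ∅.
A ∩ B = ∅
A ∩ B = ∅, so A and B are disjoint.

Yes, A and B are disjoint


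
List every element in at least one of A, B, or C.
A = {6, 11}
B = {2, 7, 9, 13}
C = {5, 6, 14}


A ∪ B = {2, 6, 7, 9, 11, 13}
(A ∪ B) ∪ C = {2, 5, 6, 7, 9, 11, 13, 14}

A ∪ B ∪ C = {2, 5, 6, 7, 9, 11, 13, 14}


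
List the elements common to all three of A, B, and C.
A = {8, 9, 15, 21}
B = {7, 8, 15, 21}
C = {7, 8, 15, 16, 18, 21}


A ∩ B = {8, 15, 21}
(A ∩ B) ∩ C = {8, 15, 21}

A ∩ B ∩ C = {8, 15, 21}


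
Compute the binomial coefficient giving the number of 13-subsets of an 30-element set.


C(n,k) = n! / (k!(n-k)!)
C(30,13) = 30! / (13!17!)
= 119759850

C(30,13) = 119759850


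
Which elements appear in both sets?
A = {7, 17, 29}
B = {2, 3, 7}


A ∩ B = elements in both A and B
A = {7, 17, 29}
B = {2, 3, 7}
A ∩ B = {7}

A ∩ B = {7}


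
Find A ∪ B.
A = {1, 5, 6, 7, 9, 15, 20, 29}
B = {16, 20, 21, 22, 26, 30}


A ∪ B = all elements in A or B (or both)
A = {1, 5, 6, 7, 9, 15, 20, 29}
B = {16, 20, 21, 22, 26, 30}
A ∪ B = {1, 5, 6, 7, 9, 15, 16, 20, 21, 22, 26, 29, 30}

A ∪ B = {1, 5, 6, 7, 9, 15, 16, 20, 21, 22, 26, 29, 30}


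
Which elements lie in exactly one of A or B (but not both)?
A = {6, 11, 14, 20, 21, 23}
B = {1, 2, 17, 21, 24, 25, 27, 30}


A △ B = (A \ B) ∪ (B \ A) = elements in exactly one of A or B
A \ B = {6, 11, 14, 20, 23}
B \ A = {1, 2, 17, 24, 25, 27, 30}
A △ B = {1, 2, 6, 11, 14, 17, 20, 23, 24, 25, 27, 30}

A △ B = {1, 2, 6, 11, 14, 17, 20, 23, 24, 25, 27, 30}


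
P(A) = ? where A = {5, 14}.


|A| = 2, so |P(A)| = 2^2 = 4
Enumerate subsets by cardinality (0 to 2):
∅, {5}, {14}, {5, 14}

P(A) has 4 subsets: ∅, {5}, {14}, {5, 14}


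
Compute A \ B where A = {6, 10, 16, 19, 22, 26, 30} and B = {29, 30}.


A \ B = elements in A but not in B
A = {6, 10, 16, 19, 22, 26, 30}
B = {29, 30}
Remove from A any elements in B
A \ B = {6, 10, 16, 19, 22, 26}

A \ B = {6, 10, 16, 19, 22, 26}


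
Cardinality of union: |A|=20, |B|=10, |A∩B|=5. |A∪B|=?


|A ∪ B| = |A| + |B| - |A ∩ B|
= 20 + 10 - 5
= 25

|A ∪ B| = 25


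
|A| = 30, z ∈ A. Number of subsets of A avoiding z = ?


Subsets of A avoiding z are subsets of A \ {z}, which has 29 elements.
Count = 2^(n-1) = 2^29
= 536870912

Number of subsets avoiding z = 536870912


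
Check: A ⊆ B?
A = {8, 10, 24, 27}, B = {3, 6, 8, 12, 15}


A ⊆ B means every element of A is in B.
Elements in A not in B: {10, 24, 27}
So A ⊄ B.

No, A ⊄ B


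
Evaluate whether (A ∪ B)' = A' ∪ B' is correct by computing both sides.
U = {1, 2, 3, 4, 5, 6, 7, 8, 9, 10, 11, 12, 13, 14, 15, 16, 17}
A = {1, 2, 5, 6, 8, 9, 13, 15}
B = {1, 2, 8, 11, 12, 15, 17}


LHS: A ∪ B = {1, 2, 5, 6, 8, 9, 11, 12, 13, 15, 17}
(A ∪ B)' = U \ (A ∪ B) = {3, 4, 7, 10, 14, 16}
A' = {3, 4, 7, 10, 11, 12, 14, 16, 17}, B' = {3, 4, 5, 6, 7, 9, 10, 13, 14, 16}
Claimed RHS: A' ∪ B' = {3, 4, 5, 6, 7, 9, 10, 11, 12, 13, 14, 16, 17}
Identity is INVALID: LHS = {3, 4, 7, 10, 14, 16} but the RHS claimed here equals {3, 4, 5, 6, 7, 9, 10, 11, 12, 13, 14, 16, 17}. The correct form is (A ∪ B)' = A' ∩ B'.

Identity is invalid: (A ∪ B)' = {3, 4, 7, 10, 14, 16} but A' ∪ B' = {3, 4, 5, 6, 7, 9, 10, 11, 12, 13, 14, 16, 17}. The correct De Morgan law is (A ∪ B)' = A' ∩ B'.


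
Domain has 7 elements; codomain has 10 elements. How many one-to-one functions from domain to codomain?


An injection sends each of |A| = 7 inputs to a distinct output in B.
# injections = |B|·(|B|-1)·…·(|B|-|A|+1) = 10! / (10 - 7)!
= 10 × 9 × 8 × 7 × 6 × 5 × 4
= 604800

Number of injections = 604800


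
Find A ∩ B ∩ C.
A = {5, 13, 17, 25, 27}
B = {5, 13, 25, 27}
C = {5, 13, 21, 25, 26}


A ∩ B = {5, 13, 25, 27}
(A ∩ B) ∩ C = {5, 13, 25}

A ∩ B ∩ C = {5, 13, 25}


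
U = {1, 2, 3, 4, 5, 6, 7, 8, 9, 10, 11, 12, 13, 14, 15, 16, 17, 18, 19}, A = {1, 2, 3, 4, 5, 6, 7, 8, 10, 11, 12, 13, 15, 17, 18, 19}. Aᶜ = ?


Aᶜ = U \ A = elements in U but not in A
U = {1, 2, 3, 4, 5, 6, 7, 8, 9, 10, 11, 12, 13, 14, 15, 16, 17, 18, 19}
A = {1, 2, 3, 4, 5, 6, 7, 8, 10, 11, 12, 13, 15, 17, 18, 19}
Aᶜ = {9, 14, 16}

Aᶜ = {9, 14, 16}


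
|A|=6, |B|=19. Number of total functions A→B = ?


Each of |A| = 6 inputs maps to any of |B| = 19 outputs.
# functions = |B|^|A| = 19^6
= 47045881

Number of functions = 47045881


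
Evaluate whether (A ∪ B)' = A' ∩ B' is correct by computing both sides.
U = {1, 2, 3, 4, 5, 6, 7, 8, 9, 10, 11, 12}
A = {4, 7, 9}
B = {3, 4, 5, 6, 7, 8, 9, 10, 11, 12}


LHS: A ∪ B = {3, 4, 5, 6, 7, 8, 9, 10, 11, 12}
(A ∪ B)' = U \ (A ∪ B) = {1, 2}
A' = {1, 2, 3, 5, 6, 8, 10, 11, 12}, B' = {1, 2}
Claimed RHS: A' ∩ B' = {1, 2}
Identity is VALID: LHS = RHS = {1, 2} ✓

Identity is valid. (A ∪ B)' = A' ∩ B' = {1, 2}


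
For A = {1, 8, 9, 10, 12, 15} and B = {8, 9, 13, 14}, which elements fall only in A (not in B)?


A = {1, 8, 9, 10, 12, 15}
B = {8, 9, 13, 14}
Region: only in A (not in B)
Elements: {1, 10, 12, 15}

Elements only in A (not in B): {1, 10, 12, 15}


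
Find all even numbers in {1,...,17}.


Checking each candidate:
Condition: even numbers in {1,...,17}
Result = {2, 4, 6, 8, 10, 12, 14, 16}

{2, 4, 6, 8, 10, 12, 14, 16}


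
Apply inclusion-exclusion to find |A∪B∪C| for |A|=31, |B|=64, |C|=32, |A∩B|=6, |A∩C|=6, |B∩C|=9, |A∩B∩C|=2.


|A∪B∪C| = |A|+|B|+|C| - |A∩B|-|A∩C|-|B∩C| + |A∩B∩C|
= 31+64+32 - 6-6-9 + 2
= 127 - 21 + 2
= 108

|A ∪ B ∪ C| = 108


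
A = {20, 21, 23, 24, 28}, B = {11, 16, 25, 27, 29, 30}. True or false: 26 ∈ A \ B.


A = {20, 21, 23, 24, 28}, B = {11, 16, 25, 27, 29, 30}
A \ B = elements in A but not in B
A \ B = {20, 21, 23, 24, 28}
Checking if 26 ∈ A \ B
26 is not in A \ B → False

26 ∉ A \ B


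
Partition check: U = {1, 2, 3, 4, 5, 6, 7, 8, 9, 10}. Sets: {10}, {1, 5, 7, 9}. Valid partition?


A partition requires: (1) non-empty parts, (2) pairwise disjoint, (3) union = U
Parts: {10}, {1, 5, 7, 9}
Union of parts: {1, 5, 7, 9, 10}
U = {1, 2, 3, 4, 5, 6, 7, 8, 9, 10}
All non-empty? True
Pairwise disjoint? True
Covers U? False

No, not a valid partition


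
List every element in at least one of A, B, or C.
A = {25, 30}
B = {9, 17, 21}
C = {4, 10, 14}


A ∪ B = {9, 17, 21, 25, 30}
(A ∪ B) ∪ C = {4, 9, 10, 14, 17, 21, 25, 30}

A ∪ B ∪ C = {4, 9, 10, 14, 17, 21, 25, 30}


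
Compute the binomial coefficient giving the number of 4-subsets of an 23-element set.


C(n,k) = n! / (k!(n-k)!)
C(23,4) = 23! / (4!19!)
= 8855

C(23,4) = 8855


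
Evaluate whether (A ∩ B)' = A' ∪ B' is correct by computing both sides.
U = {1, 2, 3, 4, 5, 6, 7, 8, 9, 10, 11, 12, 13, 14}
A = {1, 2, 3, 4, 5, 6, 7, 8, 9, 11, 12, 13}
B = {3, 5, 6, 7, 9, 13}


LHS: A ∩ B = {3, 5, 6, 7, 9, 13}
(A ∩ B)' = U \ (A ∩ B) = {1, 2, 4, 8, 10, 11, 12, 14}
A' = {10, 14}, B' = {1, 2, 4, 8, 10, 11, 12, 14}
Claimed RHS: A' ∪ B' = {1, 2, 4, 8, 10, 11, 12, 14}
Identity is VALID: LHS = RHS = {1, 2, 4, 8, 10, 11, 12, 14} ✓

Identity is valid. (A ∩ B)' = A' ∪ B' = {1, 2, 4, 8, 10, 11, 12, 14}


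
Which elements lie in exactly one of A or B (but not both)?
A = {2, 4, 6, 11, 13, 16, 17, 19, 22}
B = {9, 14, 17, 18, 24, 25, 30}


A △ B = (A \ B) ∪ (B \ A) = elements in exactly one of A or B
A \ B = {2, 4, 6, 11, 13, 16, 19, 22}
B \ A = {9, 14, 18, 24, 25, 30}
A △ B = {2, 4, 6, 9, 11, 13, 14, 16, 18, 19, 22, 24, 25, 30}

A △ B = {2, 4, 6, 9, 11, 13, 14, 16, 18, 19, 22, 24, 25, 30}


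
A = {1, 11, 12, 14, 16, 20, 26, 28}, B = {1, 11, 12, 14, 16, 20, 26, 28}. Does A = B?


Two sets are equal iff they have exactly the same elements.
A = {1, 11, 12, 14, 16, 20, 26, 28}
B = {1, 11, 12, 14, 16, 20, 26, 28}
Same elements → A = B

Yes, A = B


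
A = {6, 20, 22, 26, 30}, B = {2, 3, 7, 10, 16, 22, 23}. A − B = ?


A \ B = elements in A but not in B
A = {6, 20, 22, 26, 30}
B = {2, 3, 7, 10, 16, 22, 23}
Remove from A any elements in B
A \ B = {6, 20, 26, 30}

A \ B = {6, 20, 26, 30}


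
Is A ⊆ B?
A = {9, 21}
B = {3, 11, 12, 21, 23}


A ⊆ B means every element of A is in B.
Elements in A not in B: {9}
So A ⊄ B.

No, A ⊄ B


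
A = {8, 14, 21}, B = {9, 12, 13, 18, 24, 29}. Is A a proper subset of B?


A ⊂ B requires: A ⊆ B AND A ≠ B.
A ⊆ B? No
A ⊄ B, so A is not a proper subset.

No, A is not a proper subset of B


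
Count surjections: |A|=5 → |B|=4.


n = |A| = 5, k = |B| = 4. Surjections via inclusion-exclusion:
S(n,k) = Σ(-1)^i × C(k,i) × (k-i)^n, i=0 to k
i=0: (-1)^0×C(4,0)×4^5 = 1024
i=1: (-1)^1×C(4,1)×3^5 = -972
i=2: (-1)^2×C(4,2)×2^5 = 192
i=3: (-1)^3×C(4,3)×1^5 = -4
i=4: (-1)^4×C(4,4)×0^5 = 0
Total = 240

Number of surjections = 240


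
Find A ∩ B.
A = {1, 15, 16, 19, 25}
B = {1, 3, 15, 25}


A ∩ B = elements in both A and B
A = {1, 15, 16, 19, 25}
B = {1, 3, 15, 25}
A ∩ B = {1, 15, 25}

A ∩ B = {1, 15, 25}


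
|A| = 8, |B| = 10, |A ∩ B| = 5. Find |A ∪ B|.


|A ∪ B| = |A| + |B| - |A ∩ B|
= 8 + 10 - 5
= 13

|A ∪ B| = 13


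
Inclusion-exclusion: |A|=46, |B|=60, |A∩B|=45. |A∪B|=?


|A ∪ B| = |A| + |B| - |A ∩ B|
= 46 + 60 - 45
= 61

|A ∪ B| = 61


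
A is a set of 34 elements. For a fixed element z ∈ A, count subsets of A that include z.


Subsets of A containing z correspond to subsets of A \ {z}, which has 33 elements.
Count = 2^(n-1) = 2^33
= 8589934592

Number of subsets containing z = 8589934592


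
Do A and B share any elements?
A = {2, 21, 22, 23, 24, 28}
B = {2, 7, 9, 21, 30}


Disjoint means A ∩ B = ∅.
A ∩ B = {2, 21}
A ∩ B ≠ ∅, so A and B are NOT disjoint.

Yes — A and B share the element(s) of A ∩ B = {2, 21}, so they are not disjoint


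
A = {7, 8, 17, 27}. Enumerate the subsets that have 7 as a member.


A subset of A contains 7 iff the remaining 3 elements form any subset of A \ {7}.
Count: 2^(n-1) = 2^3 = 8
Subsets containing 7: {7}, {7, 8}, {7, 17}, {7, 27}, {7, 8, 17}, {7, 8, 27}, {7, 17, 27}, {7, 8, 17, 27}

Subsets containing 7 (8 total): {7}, {7, 8}, {7, 17}, {7, 27}, {7, 8, 17}, {7, 8, 27}, {7, 17, 27}, {7, 8, 17, 27}


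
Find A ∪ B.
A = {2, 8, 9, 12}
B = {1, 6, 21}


A ∪ B = all elements in A or B (or both)
A = {2, 8, 9, 12}
B = {1, 6, 21}
A ∪ B = {1, 2, 6, 8, 9, 12, 21}

A ∪ B = {1, 2, 6, 8, 9, 12, 21}


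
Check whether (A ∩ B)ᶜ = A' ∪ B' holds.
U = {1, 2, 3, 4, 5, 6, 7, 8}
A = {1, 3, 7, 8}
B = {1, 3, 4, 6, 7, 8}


LHS: A ∩ B = {1, 3, 7, 8}
(A ∩ B)' = U \ (A ∩ B) = {2, 4, 5, 6}
A' = {2, 4, 5, 6}, B' = {2, 5}
Claimed RHS: A' ∪ B' = {2, 4, 5, 6}
Identity is VALID: LHS = RHS = {2, 4, 5, 6} ✓

Identity is valid. (A ∩ B)' = A' ∪ B' = {2, 4, 5, 6}


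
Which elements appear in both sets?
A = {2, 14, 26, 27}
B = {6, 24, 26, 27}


A ∩ B = elements in both A and B
A = {2, 14, 26, 27}
B = {6, 24, 26, 27}
A ∩ B = {26, 27}

A ∩ B = {26, 27}


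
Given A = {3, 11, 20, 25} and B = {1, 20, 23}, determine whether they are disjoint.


Disjoint means A ∩ B = ∅.
A ∩ B = {20}
A ∩ B ≠ ∅, so A and B are NOT disjoint.

No, A and B are not disjoint (A ∩ B = {20})


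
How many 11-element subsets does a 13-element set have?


C(n,k) = n! / (k!(n-k)!)
C(13,11) = 13! / (11!2!)
= 78

C(13,11) = 78


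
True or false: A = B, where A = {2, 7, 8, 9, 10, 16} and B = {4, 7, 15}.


Two sets are equal iff they have exactly the same elements.
A = {2, 7, 8, 9, 10, 16}
B = {4, 7, 15}
Differences: {2, 4, 8, 9, 10, 15, 16}
A ≠ B

No, A ≠ B


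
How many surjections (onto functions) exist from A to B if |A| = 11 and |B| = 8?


n = |A| = 11, k = |B| = 8. Surjections via inclusion-exclusion:
S(n,k) = Σ(-1)^i × C(k,i) × (k-i)^n, i=0 to k
i=0: (-1)^0×C(8,0)×8^11 = 8589934592
i=1: (-1)^1×C(8,1)×7^11 = -15818613944
i=2: (-1)^2×C(8,2)×6^11 = 10158317568
i=3: (-1)^3×C(8,3)×5^11 = -2734375000
i=4: (-1)^4×C(8,4)×4^11 = 293601280
i=5: (-1)^5×C(8,5)×3^11 = -9920232
i=6: (-1)^6×C(8,6)×2^11 = 57344
i=7: (-1)^7×C(8,7)×1^11 = -8
i=8: (-1)^8×C(8,8)×0^11 = 0
Total = 479001600

Number of surjections = 479001600


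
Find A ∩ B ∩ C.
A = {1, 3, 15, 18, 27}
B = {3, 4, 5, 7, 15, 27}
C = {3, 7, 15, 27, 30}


A ∩ B = {3, 15, 27}
(A ∩ B) ∩ C = {3, 15, 27}

A ∩ B ∩ C = {3, 15, 27}


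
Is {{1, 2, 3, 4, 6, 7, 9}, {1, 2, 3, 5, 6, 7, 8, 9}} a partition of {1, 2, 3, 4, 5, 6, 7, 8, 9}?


A partition requires: (1) non-empty parts, (2) pairwise disjoint, (3) union = U
Parts: {1, 2, 3, 4, 6, 7, 9}, {1, 2, 3, 5, 6, 7, 8, 9}
Union of parts: {1, 2, 3, 4, 5, 6, 7, 8, 9}
U = {1, 2, 3, 4, 5, 6, 7, 8, 9}
All non-empty? True
Pairwise disjoint? False
Covers U? True

No, not a valid partition


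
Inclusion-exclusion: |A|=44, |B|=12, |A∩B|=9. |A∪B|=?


|A ∪ B| = |A| + |B| - |A ∩ B|
= 44 + 12 - 9
= 47

|A ∪ B| = 47


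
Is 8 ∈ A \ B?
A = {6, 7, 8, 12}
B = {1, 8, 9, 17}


A = {6, 7, 8, 12}, B = {1, 8, 9, 17}
A \ B = elements in A but not in B
A \ B = {6, 7, 12}
Checking if 8 ∈ A \ B
8 is not in A \ B → False

8 ∉ A \ B


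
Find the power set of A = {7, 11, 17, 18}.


|A| = 4, so |P(A)| = 2^4 = 16
Enumerate subsets by cardinality (0 to 4):
∅, {7}, {11}, {17}, {18}, {7, 11}, {7, 17}, {7, 18}, {11, 17}, {11, 18}, {17, 18}, {7, 11, 17}, {7, 11, 18}, {7, 17, 18}, {11, 17, 18}, {7, 11, 17, 18}

P(A) has 16 subsets: ∅, {7}, {11}, {17}, {18}, {7, 11}, {7, 17}, {7, 18}, {11, 17}, {11, 18}, {17, 18}, {7, 11, 17}, {7, 11, 18}, {7, 17, 18}, {11, 17, 18}, {7, 11, 17, 18}


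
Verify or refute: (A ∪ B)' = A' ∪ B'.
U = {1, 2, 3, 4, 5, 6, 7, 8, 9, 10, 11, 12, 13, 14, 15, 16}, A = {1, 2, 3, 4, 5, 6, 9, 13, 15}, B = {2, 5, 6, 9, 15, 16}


LHS: A ∪ B = {1, 2, 3, 4, 5, 6, 9, 13, 15, 16}
(A ∪ B)' = U \ (A ∪ B) = {7, 8, 10, 11, 12, 14}
A' = {7, 8, 10, 11, 12, 14, 16}, B' = {1, 3, 4, 7, 8, 10, 11, 12, 13, 14}
Claimed RHS: A' ∪ B' = {1, 3, 4, 7, 8, 10, 11, 12, 13, 14, 16}
Identity is INVALID: LHS = {7, 8, 10, 11, 12, 14} but the RHS claimed here equals {1, 3, 4, 7, 8, 10, 11, 12, 13, 14, 16}. The correct form is (A ∪ B)' = A' ∩ B'.

Identity is invalid: (A ∪ B)' = {7, 8, 10, 11, 12, 14} but A' ∪ B' = {1, 3, 4, 7, 8, 10, 11, 12, 13, 14, 16}. The correct De Morgan law is (A ∪ B)' = A' ∩ B'.


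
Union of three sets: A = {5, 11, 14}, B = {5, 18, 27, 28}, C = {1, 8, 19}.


A ∪ B = {5, 11, 14, 18, 27, 28}
(A ∪ B) ∪ C = {1, 5, 8, 11, 14, 18, 19, 27, 28}

A ∪ B ∪ C = {1, 5, 8, 11, 14, 18, 19, 27, 28}


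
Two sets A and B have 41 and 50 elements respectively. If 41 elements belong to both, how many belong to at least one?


|A ∪ B| = |A| + |B| - |A ∩ B|
= 41 + 50 - 41
= 50

|A ∪ B| = 50


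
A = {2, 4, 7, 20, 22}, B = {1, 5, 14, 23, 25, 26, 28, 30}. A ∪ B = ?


A ∪ B = all elements in A or B (or both)
A = {2, 4, 7, 20, 22}
B = {1, 5, 14, 23, 25, 26, 28, 30}
A ∪ B = {1, 2, 4, 5, 7, 14, 20, 22, 23, 25, 26, 28, 30}

A ∪ B = {1, 2, 4, 5, 7, 14, 20, 22, 23, 25, 26, 28, 30}


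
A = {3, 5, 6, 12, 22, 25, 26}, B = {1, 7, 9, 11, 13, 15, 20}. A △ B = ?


A △ B = (A \ B) ∪ (B \ A) = elements in exactly one of A or B
A \ B = {3, 5, 6, 12, 22, 25, 26}
B \ A = {1, 7, 9, 11, 13, 15, 20}
A △ B = {1, 3, 5, 6, 7, 9, 11, 12, 13, 15, 20, 22, 25, 26}

A △ B = {1, 3, 5, 6, 7, 9, 11, 12, 13, 15, 20, 22, 25, 26}


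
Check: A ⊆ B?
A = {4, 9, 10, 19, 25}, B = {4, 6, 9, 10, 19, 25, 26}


A ⊆ B means every element of A is in B.
All elements of A are in B.
So A ⊆ B.

Yes, A ⊆ B


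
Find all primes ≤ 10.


Checking each candidate:
Condition: primes ≤ 10
Result = {2, 3, 5, 7}

{2, 3, 5, 7}


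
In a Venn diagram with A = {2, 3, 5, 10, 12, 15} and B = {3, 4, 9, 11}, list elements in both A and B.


A = {2, 3, 5, 10, 12, 15}
B = {3, 4, 9, 11}
Region: in both A and B
Elements: {3}

Elements in both A and B: {3}


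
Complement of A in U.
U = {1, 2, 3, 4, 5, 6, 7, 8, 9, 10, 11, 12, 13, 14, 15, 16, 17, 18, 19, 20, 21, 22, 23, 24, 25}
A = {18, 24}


Aᶜ = U \ A = elements in U but not in A
U = {1, 2, 3, 4, 5, 6, 7, 8, 9, 10, 11, 12, 13, 14, 15, 16, 17, 18, 19, 20, 21, 22, 23, 24, 25}
A = {18, 24}
Aᶜ = {1, 2, 3, 4, 5, 6, 7, 8, 9, 10, 11, 12, 13, 14, 15, 16, 17, 19, 20, 21, 22, 23, 25}

Aᶜ = {1, 2, 3, 4, 5, 6, 7, 8, 9, 10, 11, 12, 13, 14, 15, 16, 17, 19, 20, 21, 22, 23, 25}


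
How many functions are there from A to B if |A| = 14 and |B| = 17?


Each of |A| = 14 inputs maps to any of |B| = 17 outputs.
# functions = |B|^|A| = 17^14
= 168377826559400929

Number of functions = 168377826559400929


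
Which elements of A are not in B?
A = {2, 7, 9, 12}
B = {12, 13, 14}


A \ B = elements in A but not in B
A = {2, 7, 9, 12}
B = {12, 13, 14}
Remove from A any elements in B
A \ B = {2, 7, 9}

A \ B = {2, 7, 9}


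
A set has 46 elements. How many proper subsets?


Total subsets = 2^n = 2^46 = 70368744177664
Proper subsets exclude the set itself: 2^n - 1
= 70368744177664 - 1
= 70368744177663

Number of proper subsets = 70368744177663


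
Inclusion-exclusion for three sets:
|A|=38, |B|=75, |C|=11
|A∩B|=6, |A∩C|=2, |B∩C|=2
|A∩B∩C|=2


|A∪B∪C| = |A|+|B|+|C| - |A∩B|-|A∩C|-|B∩C| + |A∩B∩C|
= 38+75+11 - 6-2-2 + 2
= 124 - 10 + 2
= 116

|A ∪ B ∪ C| = 116


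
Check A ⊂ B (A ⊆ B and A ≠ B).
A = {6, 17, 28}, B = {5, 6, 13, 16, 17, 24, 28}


A ⊂ B requires: A ⊆ B AND A ≠ B.
A ⊆ B? Yes
A = B? No
A ⊂ B: Yes (A is a proper subset of B)

Yes, A ⊂ B


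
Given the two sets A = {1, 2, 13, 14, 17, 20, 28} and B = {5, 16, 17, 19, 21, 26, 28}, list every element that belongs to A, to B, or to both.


A ∪ B = all elements in A or B (or both)
A = {1, 2, 13, 14, 17, 20, 28}
B = {5, 16, 17, 19, 21, 26, 28}
A ∪ B = {1, 2, 5, 13, 14, 16, 17, 19, 20, 21, 26, 28}

A ∪ B = {1, 2, 5, 13, 14, 16, 17, 19, 20, 21, 26, 28}


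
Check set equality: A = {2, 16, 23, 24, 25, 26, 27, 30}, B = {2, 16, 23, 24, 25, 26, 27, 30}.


Two sets are equal iff they have exactly the same elements.
A = {2, 16, 23, 24, 25, 26, 27, 30}
B = {2, 16, 23, 24, 25, 26, 27, 30}
Same elements → A = B

Yes, A = B


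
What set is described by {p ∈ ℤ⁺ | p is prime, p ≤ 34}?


Checking each candidate:
Condition: primes ≤ 34
Result = {2, 3, 5, 7, 11, 13, 17, 19, 23, 29, 31}

{2, 3, 5, 7, 11, 13, 17, 19, 23, 29, 31}


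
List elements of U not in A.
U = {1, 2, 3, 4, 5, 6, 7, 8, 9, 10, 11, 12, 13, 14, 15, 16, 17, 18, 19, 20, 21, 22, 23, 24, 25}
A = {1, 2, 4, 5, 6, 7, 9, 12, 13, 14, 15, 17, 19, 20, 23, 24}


Aᶜ = U \ A = elements in U but not in A
U = {1, 2, 3, 4, 5, 6, 7, 8, 9, 10, 11, 12, 13, 14, 15, 16, 17, 18, 19, 20, 21, 22, 23, 24, 25}
A = {1, 2, 4, 5, 6, 7, 9, 12, 13, 14, 15, 17, 19, 20, 23, 24}
Aᶜ = {3, 8, 10, 11, 16, 18, 21, 22, 25}

Aᶜ = {3, 8, 10, 11, 16, 18, 21, 22, 25}


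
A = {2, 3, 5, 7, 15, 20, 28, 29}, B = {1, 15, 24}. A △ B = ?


A △ B = (A \ B) ∪ (B \ A) = elements in exactly one of A or B
A \ B = {2, 3, 5, 7, 20, 28, 29}
B \ A = {1, 24}
A △ B = {1, 2, 3, 5, 7, 20, 24, 28, 29}

A △ B = {1, 2, 3, 5, 7, 20, 24, 28, 29}


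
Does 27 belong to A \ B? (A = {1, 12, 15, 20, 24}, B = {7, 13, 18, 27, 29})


A = {1, 12, 15, 20, 24}, B = {7, 13, 18, 27, 29}
A \ B = elements in A but not in B
A \ B = {1, 12, 15, 20, 24}
Checking if 27 ∈ A \ B
27 is not in A \ B → False

27 ∉ A \ B


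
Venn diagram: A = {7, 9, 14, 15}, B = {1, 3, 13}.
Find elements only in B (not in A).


A = {7, 9, 14, 15}
B = {1, 3, 13}
Region: only in B (not in A)
Elements: {1, 3, 13}

Elements only in B (not in A): {1, 3, 13}


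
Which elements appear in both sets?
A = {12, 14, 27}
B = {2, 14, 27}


A ∩ B = elements in both A and B
A = {12, 14, 27}
B = {2, 14, 27}
A ∩ B = {14, 27}

A ∩ B = {14, 27}


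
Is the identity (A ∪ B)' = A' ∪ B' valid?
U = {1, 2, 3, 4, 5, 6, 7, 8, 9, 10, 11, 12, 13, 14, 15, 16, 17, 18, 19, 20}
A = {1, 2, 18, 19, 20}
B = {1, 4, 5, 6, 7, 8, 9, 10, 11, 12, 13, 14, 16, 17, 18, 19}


LHS: A ∪ B = {1, 2, 4, 5, 6, 7, 8, 9, 10, 11, 12, 13, 14, 16, 17, 18, 19, 20}
(A ∪ B)' = U \ (A ∪ B) = {3, 15}
A' = {3, 4, 5, 6, 7, 8, 9, 10, 11, 12, 13, 14, 15, 16, 17}, B' = {2, 3, 15, 20}
Claimed RHS: A' ∪ B' = {2, 3, 4, 5, 6, 7, 8, 9, 10, 11, 12, 13, 14, 15, 16, 17, 20}
Identity is INVALID: LHS = {3, 15} but the RHS claimed here equals {2, 3, 4, 5, 6, 7, 8, 9, 10, 11, 12, 13, 14, 15, 16, 17, 20}. The correct form is (A ∪ B)' = A' ∩ B'.

Identity is invalid: (A ∪ B)' = {3, 15} but A' ∪ B' = {2, 3, 4, 5, 6, 7, 8, 9, 10, 11, 12, 13, 14, 15, 16, 17, 20}. The correct De Morgan law is (A ∪ B)' = A' ∩ B'.


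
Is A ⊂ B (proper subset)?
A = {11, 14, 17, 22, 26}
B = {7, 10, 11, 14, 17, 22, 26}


A ⊂ B requires: A ⊆ B AND A ≠ B.
A ⊆ B? Yes
A = B? No
A ⊂ B: Yes (A is a proper subset of B)

Yes, A ⊂ B


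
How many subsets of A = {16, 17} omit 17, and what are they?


A subset of A that omits 17 is a subset of A \ {17}, so there are 2^(n-1) = 2^1 = 2 of them.
Subsets excluding 17: ∅, {16}

Subsets excluding 17 (2 total): ∅, {16}


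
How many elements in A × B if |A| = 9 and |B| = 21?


|A × B| = |A| × |B|
= 9 × 21
= 189

|A × B| = 189


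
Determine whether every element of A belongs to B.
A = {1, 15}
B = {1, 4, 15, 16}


A ⊆ B means every element of A is in B.
All elements of A are in B.
So A ⊆ B.

Yes, A ⊆ B


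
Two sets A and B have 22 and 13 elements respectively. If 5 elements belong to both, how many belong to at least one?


|A ∪ B| = |A| + |B| - |A ∩ B|
= 22 + 13 - 5
= 30

|A ∪ B| = 30


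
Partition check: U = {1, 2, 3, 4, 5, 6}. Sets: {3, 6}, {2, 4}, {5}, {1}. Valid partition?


A partition requires: (1) non-empty parts, (2) pairwise disjoint, (3) union = U
Parts: {3, 6}, {2, 4}, {5}, {1}
Union of parts: {1, 2, 3, 4, 5, 6}
U = {1, 2, 3, 4, 5, 6}
All non-empty? True
Pairwise disjoint? True
Covers U? True

Yes, valid partition


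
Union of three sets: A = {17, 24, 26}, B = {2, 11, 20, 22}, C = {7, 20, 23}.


A ∪ B = {2, 11, 17, 20, 22, 24, 26}
(A ∪ B) ∪ C = {2, 7, 11, 17, 20, 22, 23, 24, 26}

A ∪ B ∪ C = {2, 7, 11, 17, 20, 22, 23, 24, 26}


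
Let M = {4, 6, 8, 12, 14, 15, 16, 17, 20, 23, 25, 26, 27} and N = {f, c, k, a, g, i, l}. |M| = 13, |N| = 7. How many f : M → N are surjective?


n = |M| = 13, k = |N| = 7. Surjections via inclusion-exclusion:
S(n,k) = Σ(-1)^i × C(k,i) × (k-i)^n, i=0 to k
i=0: (-1)^0×C(7,0)×7^13 = 96889010407
i=1: (-1)^1×C(7,1)×6^13 = -91424858112
i=2: (-1)^2×C(7,2)×5^13 = 25634765625
i=3: (-1)^3×C(7,3)×4^13 = -2348810240
i=4: (-1)^4×C(7,4)×3^13 = 55801305
i=5: (-1)^5×C(7,5)×2^13 = -172032
i=6: (-1)^6×C(7,6)×1^13 = 7
i=7: (-1)^7×C(7,7)×0^13 = 0
Total = 28805736960

Number of surjections = 28805736960


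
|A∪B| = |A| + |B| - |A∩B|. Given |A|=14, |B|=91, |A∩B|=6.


|A ∪ B| = |A| + |B| - |A ∩ B|
= 14 + 91 - 6
= 99

|A ∪ B| = 99
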